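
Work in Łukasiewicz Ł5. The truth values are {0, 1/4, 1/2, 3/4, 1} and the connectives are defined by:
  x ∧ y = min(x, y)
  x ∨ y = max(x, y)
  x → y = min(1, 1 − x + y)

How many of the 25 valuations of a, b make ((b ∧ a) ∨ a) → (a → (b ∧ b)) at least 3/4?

21

value 1: 19 assignments (counts)
value 3/4: 2 assignments (counts)
value 1/2: 2 assignments
value 1/4: 1 assignment
value 0: 1 assignment
So 21 of the 25 assignments meet the threshold.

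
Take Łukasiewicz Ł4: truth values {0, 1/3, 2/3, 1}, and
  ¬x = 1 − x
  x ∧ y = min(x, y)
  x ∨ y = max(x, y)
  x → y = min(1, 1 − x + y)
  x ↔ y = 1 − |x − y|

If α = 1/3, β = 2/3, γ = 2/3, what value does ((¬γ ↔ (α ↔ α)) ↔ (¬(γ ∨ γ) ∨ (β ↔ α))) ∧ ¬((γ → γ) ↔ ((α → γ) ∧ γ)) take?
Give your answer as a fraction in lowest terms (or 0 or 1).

1/3

¬γ = ¬2/3 = 1/3
α ↔ α = 1/3 ↔ 1/3 = 1
¬γ ↔ (α ↔ α) = 1/3 ↔ 1 = 1/3
γ ∨ γ = 2/3 ∨ 2/3 = 2/3
¬(γ ∨ γ) = ¬2/3 = 1/3
β ↔ α = 2/3 ↔ 1/3 = 2/3
¬(γ ∨ γ) ∨ (β ↔ α) = 1/3 ∨ 2/3 = 2/3
(¬γ ↔ (α ↔ α)) ↔ (¬(γ ∨ γ) ∨ (β ↔ α)) = 1/3 ↔ 2/3 = 2/3
γ → γ = 2/3 → 2/3 = 1
α → γ = 1/3 → 2/3 = 1
(α → γ) ∧ γ = 1 ∧ 2/3 = 2/3
(γ → γ) ↔ ((α → γ) ∧ γ) = 1 ↔ 2/3 = 2/3
¬((γ → γ) ↔ ((α → γ) ∧ γ)) = ¬2/3 = 1/3
((¬γ ↔ (α ↔ α)) ↔ (¬(γ ∨ γ) ∨ (β ↔ α))) ∧ ¬((γ → γ) ↔ ((α → γ) ∧ γ)) = 2/3 ∧ 1/3 = 1/3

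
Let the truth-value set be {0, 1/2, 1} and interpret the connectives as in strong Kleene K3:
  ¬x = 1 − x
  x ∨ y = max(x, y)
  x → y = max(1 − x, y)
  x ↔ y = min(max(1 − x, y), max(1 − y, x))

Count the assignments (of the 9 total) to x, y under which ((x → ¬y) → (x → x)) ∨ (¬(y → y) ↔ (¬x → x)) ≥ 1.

x = 0, y = 0 ↦ 1  ≥
x = 0, y = 1/2 ↦ 1  ≥
x = 0, y = 1 ↦ 1  ≥
x = 1/2, y = 0 ↦ 1/2  <
x = 1/2, y = 1/2 ↦ 1/2  <
x = 1/2, y = 1 ↦ 1/2  <
x = 1, y = 0 ↦ 1  ≥
x = 1, y = 1/2 ↦ 1  ≥
x = 1, y = 1 ↦ 1  ≥
So 6 of the 9 assignments meet the threshold.

6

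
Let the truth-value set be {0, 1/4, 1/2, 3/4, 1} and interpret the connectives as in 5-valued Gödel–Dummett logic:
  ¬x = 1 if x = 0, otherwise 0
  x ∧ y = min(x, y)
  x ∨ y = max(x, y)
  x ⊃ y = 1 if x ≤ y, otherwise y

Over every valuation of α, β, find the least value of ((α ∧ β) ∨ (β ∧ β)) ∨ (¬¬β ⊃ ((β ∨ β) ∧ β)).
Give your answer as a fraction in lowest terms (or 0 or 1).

1/4

Take α = 0, β = 1/4:
α ∧ β = 0 ∧ 1/4 = 0
β ∧ β = 1/4 ∧ 1/4 = 1/4
(α ∧ β) ∨ (β ∧ β) = 0 ∨ 1/4 = 1/4
¬β = ¬1/4 = 0
¬¬β = ¬0 = 1
β ∨ β = 1/4 ∨ 1/4 = 1/4
(β ∨ β) ∧ β = 1/4 ∧ 1/4 = 1/4
¬¬β ⊃ ((β ∨ β) ∧ β) = 1 ⊃ 1/4 = 1/4
((α ∧ β) ∨ (β ∧ β)) ∨ (¬¬β ⊃ ((β ∨ β) ∧ β)) = 1/4 ∨ 1/4 = 1/4
No assignment yields a value below 1/4, so this is the minimum.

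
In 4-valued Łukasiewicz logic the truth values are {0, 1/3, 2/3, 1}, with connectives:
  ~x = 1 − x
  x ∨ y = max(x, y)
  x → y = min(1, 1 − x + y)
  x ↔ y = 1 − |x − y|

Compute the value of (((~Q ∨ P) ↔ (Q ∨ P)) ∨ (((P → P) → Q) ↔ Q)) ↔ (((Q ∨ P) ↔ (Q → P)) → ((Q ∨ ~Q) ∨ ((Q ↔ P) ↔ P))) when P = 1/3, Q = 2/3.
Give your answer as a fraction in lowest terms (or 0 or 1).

2/3

~Q = ~2/3 = 1/3
~Q ∨ P = 1/3 ∨ 1/3 = 1/3
Q ∨ P = 2/3 ∨ 1/3 = 2/3
(~Q ∨ P) ↔ (Q ∨ P) = 1/3 ↔ 2/3 = 2/3
P → P = 1/3 → 1/3 = 1
(P → P) → Q = 1 → 2/3 = 2/3
((P → P) → Q) ↔ Q = 2/3 ↔ 2/3 = 1
((~Q ∨ P) ↔ (Q ∨ P)) ∨ (((P → P) → Q) ↔ Q) = 2/3 ∨ 1 = 1
Q ∨ P = 2/3 ∨ 1/3 = 2/3
Q → P = 2/3 → 1/3 = 2/3
(Q ∨ P) ↔ (Q → P) = 2/3 ↔ 2/3 = 1
~Q = ~2/3 = 1/3
Q ∨ ~Q = 2/3 ∨ 1/3 = 2/3
Q ↔ P = 2/3 ↔ 1/3 = 2/3
(Q ↔ P) ↔ P = 2/3 ↔ 1/3 = 2/3
(Q ∨ ~Q) ∨ ((Q ↔ P) ↔ P) = 2/3 ∨ 2/3 = 2/3
((Q ∨ P) ↔ (Q → P)) → ((Q ∨ ~Q) ∨ ((Q ↔ P) ↔ P)) = 1 → 2/3 = 2/3
(((~Q ∨ P) ↔ (Q ∨ P)) ∨ (((P → P) → Q) ↔ Q)) ↔ (((Q ∨ P) ↔ (Q → P)) → ((Q ∨ ~Q) ∨ ((Q ↔ P) ↔ P))) = 1 ↔ 2/3 = 2/3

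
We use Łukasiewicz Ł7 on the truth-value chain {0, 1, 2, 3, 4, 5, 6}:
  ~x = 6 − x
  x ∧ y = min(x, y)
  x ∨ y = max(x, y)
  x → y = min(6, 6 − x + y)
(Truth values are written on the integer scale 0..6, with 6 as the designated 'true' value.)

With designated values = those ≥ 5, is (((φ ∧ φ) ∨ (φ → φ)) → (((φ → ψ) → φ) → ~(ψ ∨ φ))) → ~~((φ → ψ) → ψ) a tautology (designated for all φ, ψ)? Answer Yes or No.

Counterexample: take φ = 0, ψ = 0.
φ ∧ φ = 0 ∧ 0 = 0
φ → φ = 0 → 0 = 6
(φ ∧ φ) ∨ (φ → φ) = 0 ∨ 6 = 6
φ → ψ = 0 → 0 = 6
(φ → ψ) → φ = 6 → 0 = 0
ψ ∨ φ = 0 ∨ 0 = 0
~(ψ ∨ φ) = ~0 = 6
((φ → ψ) → φ) → ~(ψ ∨ φ) = 0 → 6 = 6
((φ ∧ φ) ∨ (φ → φ)) → (((φ → ψ) → φ) → ~(ψ ∨ φ)) = 6 → 6 = 6
φ → ψ = 0 → 0 = 6
(φ → ψ) → ψ = 6 → 0 = 0
~((φ → ψ) → ψ) = ~0 = 6
~~((φ → ψ) → ψ) = ~6 = 0
(((φ ∧ φ) ∨ (φ → φ)) → (((φ → ψ) → φ) → ~(ψ ∨ φ))) → ~~((φ → ψ) → ψ) = 6 → 0 = 0
This gives 0, which is below 5.

No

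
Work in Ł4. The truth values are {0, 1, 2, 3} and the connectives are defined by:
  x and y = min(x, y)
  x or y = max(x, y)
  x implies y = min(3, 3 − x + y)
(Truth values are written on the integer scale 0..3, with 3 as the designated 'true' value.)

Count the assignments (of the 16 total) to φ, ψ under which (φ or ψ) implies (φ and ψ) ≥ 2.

10

φ = 0, ψ = 0 ↦ 3  ≥
φ = 0, ψ = 1 ↦ 2  ≥
φ = 0, ψ = 2 ↦ 1  <
φ = 0, ψ = 3 ↦ 0  <
φ = 1, ψ = 0 ↦ 2  ≥
φ = 1, ψ = 1 ↦ 3  ≥
φ = 1, ψ = 2 ↦ 2  ≥
φ = 1, ψ = 3 ↦ 1  <
φ = 2, ψ = 0 ↦ 1  <
φ = 2, ψ = 1 ↦ 2  ≥
φ = 2, ψ = 2 ↦ 3  ≥
φ = 2, ψ = 3 ↦ 2  ≥
φ = 3, ψ = 0 ↦ 0  <
φ = 3, ψ = 1 ↦ 1  <
φ = 3, ψ = 2 ↦ 2  ≥
φ = 3, ψ = 3 ↦ 3  ≥
So 10 of the 16 assignments meet the threshold.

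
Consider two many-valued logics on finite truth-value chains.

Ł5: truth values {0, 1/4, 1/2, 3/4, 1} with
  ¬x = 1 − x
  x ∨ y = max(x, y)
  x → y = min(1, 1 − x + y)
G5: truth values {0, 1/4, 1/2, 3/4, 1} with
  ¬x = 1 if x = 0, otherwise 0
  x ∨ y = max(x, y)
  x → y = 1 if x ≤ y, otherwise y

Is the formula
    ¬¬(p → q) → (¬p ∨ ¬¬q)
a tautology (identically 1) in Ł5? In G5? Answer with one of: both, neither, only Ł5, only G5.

only G5

In Ł5: at p = 1/4, q = 1/4 the value is 3/4 — not a tautology.
In G5: every assignment gives 1 — tautology.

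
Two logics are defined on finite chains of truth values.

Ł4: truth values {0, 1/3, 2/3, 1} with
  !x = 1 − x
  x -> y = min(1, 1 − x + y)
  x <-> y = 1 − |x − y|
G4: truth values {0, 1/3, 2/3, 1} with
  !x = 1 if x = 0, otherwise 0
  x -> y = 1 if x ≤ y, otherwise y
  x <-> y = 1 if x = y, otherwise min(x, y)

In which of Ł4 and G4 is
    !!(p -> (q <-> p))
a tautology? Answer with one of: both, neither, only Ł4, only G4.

In Ł4: at p = 2/3, q = 0 the value is 2/3 — not a tautology.
In G4: at p = 1/3, q = 0 the value is 0 — not a tautology.

neither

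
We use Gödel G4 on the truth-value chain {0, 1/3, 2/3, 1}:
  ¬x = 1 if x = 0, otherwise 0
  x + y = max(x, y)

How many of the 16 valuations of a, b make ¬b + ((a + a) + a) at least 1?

a = 0, b = 0 ↦ 1  ≥
a = 0, b = 1/3 ↦ 0  <
a = 0, b = 2/3 ↦ 0  <
a = 0, b = 1 ↦ 0  <
a = 1/3, b = 0 ↦ 1  ≥
a = 1/3, b = 1/3 ↦ 1/3  <
a = 1/3, b = 2/3 ↦ 1/3  <
a = 1/3, b = 1 ↦ 1/3  <
a = 2/3, b = 0 ↦ 1  ≥
a = 2/3, b = 1/3 ↦ 2/3  <
a = 2/3, b = 2/3 ↦ 2/3  <
a = 2/3, b = 1 ↦ 2/3  <
a = 1, b = 0 ↦ 1  ≥
a = 1, b = 1/3 ↦ 1  ≥
a = 1, b = 2/3 ↦ 1  ≥
a = 1, b = 1 ↦ 1  ≥
So 7 of the 16 assignments meet the threshold.

7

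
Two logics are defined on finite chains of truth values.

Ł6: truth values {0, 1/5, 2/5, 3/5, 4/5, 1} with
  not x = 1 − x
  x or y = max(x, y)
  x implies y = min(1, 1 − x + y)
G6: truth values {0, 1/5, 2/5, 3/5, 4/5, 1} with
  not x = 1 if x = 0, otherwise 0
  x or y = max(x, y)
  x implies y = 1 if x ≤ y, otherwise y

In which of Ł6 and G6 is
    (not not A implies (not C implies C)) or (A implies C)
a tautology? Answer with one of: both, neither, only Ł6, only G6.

neither

In Ł6: at A = 1/5, C = 0 the value is 4/5 — not a tautology.
In G6: at A = 1/5, C = 0 the value is 0 — not a tautology.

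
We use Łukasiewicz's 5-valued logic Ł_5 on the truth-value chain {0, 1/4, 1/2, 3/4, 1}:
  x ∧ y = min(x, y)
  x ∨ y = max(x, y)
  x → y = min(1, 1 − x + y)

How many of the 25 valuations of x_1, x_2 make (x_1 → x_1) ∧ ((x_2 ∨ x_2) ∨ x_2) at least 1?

5

value 1: 5 assignments (counts)
value 3/4: 5 assignments
value 1/2: 5 assignments
value 1/4: 5 assignments
value 0: 5 assignments
So 5 of the 25 assignments meet the threshold.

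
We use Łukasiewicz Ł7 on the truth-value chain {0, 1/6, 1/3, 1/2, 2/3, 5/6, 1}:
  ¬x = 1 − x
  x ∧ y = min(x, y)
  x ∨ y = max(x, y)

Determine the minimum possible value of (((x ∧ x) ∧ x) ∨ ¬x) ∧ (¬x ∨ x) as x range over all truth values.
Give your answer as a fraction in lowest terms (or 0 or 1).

Take x = 1/2:
x ∧ x = 1/2 ∧ 1/2 = 1/2
(x ∧ x) ∧ x = 1/2 ∧ 1/2 = 1/2
¬x = ¬1/2 = 1/2
((x ∧ x) ∧ x) ∨ ¬x = 1/2 ∨ 1/2 = 1/2
¬x = ¬1/2 = 1/2
¬x ∨ x = 1/2 ∨ 1/2 = 1/2
(((x ∧ x) ∧ x) ∨ ¬x) ∧ (¬x ∨ x) = 1/2 ∧ 1/2 = 1/2
No assignment yields a value below 1/2, so this is the minimum.

1/2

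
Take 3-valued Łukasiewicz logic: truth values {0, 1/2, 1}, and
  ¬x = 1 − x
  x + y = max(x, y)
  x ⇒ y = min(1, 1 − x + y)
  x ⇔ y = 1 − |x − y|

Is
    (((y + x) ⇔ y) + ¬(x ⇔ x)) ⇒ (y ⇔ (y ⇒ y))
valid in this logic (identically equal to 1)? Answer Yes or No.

Counterexample: take x = 0, y = 0.
y + x = 0 + 0 = 0
(y + x) ⇔ y = 0 ⇔ 0 = 1
x ⇔ x = 0 ⇔ 0 = 1
¬(x ⇔ x) = ¬1 = 0
((y + x) ⇔ y) + ¬(x ⇔ x) = 1 + 0 = 1
y ⇒ y = 0 ⇒ 0 = 1
y ⇔ (y ⇒ y) = 0 ⇔ 1 = 0
(((y + x) ⇔ y) + ¬(x ⇔ x)) ⇒ (y ⇔ (y ⇒ y)) = 1 ⇒ 0 = 0
This gives 0 ≠ 1.

No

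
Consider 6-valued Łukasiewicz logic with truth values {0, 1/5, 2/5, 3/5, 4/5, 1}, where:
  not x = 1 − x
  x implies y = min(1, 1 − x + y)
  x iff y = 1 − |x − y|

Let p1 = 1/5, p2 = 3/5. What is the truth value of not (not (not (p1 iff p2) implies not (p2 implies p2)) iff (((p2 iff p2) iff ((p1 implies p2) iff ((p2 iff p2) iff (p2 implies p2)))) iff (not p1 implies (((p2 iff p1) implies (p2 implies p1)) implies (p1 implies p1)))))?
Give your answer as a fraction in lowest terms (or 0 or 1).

p1 iff p2 = 1/5 iff 3/5 = 3/5
not (p1 iff p2) = not 3/5 = 2/5
p2 implies p2 = 3/5 implies 3/5 = 1
not (p2 implies p2) = not 1 = 0
not (p1 iff p2) implies not (p2 implies p2) = 2/5 implies 0 = 3/5
not (not (p1 iff p2) implies not (p2 implies p2)) = not 3/5 = 2/5
p2 iff p2 = 3/5 iff 3/5 = 1
p1 implies p2 = 1/5 implies 3/5 = 1
p2 iff p2 = 3/5 iff 3/5 = 1
p2 implies p2 = 3/5 implies 3/5 = 1
(p2 iff p2) iff (p2 implies p2) = 1 iff 1 = 1
(p1 implies p2) iff ((p2 iff p2) iff (p2 implies p2)) = 1 iff 1 = 1
(p2 iff p2) iff ((p1 implies p2) iff ((p2 iff p2) iff (p2 implies p2))) = 1 iff 1 = 1
not p1 = not 1/5 = 4/5
p2 iff p1 = 3/5 iff 1/5 = 3/5
p2 implies p1 = 3/5 implies 1/5 = 3/5
(p2 iff p1) implies (p2 implies p1) = 3/5 implies 3/5 = 1
p1 implies p1 = 1/5 implies 1/5 = 1
((p2 iff p1) implies (p2 implies p1)) implies (p1 implies p1) = 1 implies 1 = 1
not p1 implies (((p2 iff p1) implies (p2 implies p1)) implies (p1 implies p1)) = 4/5 implies 1 = 1
((p2 iff p2) iff ((p1 implies p2) iff ((p2 iff p2) iff (p2 implies p2)))) iff (not p1 implies (((p2 iff p1) implies (p2 implies p1)) implies (p1 implies p1))) = 1 iff 1 = 1
not (not (p1 iff p2) implies not (p2 implies p2)) iff (((p2 iff p2) iff ((p1 implies p2) iff ((p2 iff p2) iff (p2 implies p2)))) iff (not p1 implies (((p2 iff p1) implies (p2 implies p1)) implies (p1 implies p1)))) = 2/5 iff 1 = 2/5
not (not (not (p1 iff p2) implies not (p2 implies p2)) iff (((p2 iff p2) iff ((p1 implies p2) iff ((p2 iff p2) iff (p2 implies p2)))) iff (not p1 implies (((p2 iff p1) implies (p2 implies p1)) implies (p1 implies p1))))) = not 2/5 = 3/5

3/5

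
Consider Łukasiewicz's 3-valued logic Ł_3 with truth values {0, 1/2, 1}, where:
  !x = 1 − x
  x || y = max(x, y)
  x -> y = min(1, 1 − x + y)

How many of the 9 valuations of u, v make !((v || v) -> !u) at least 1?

1

u = 0, v = 0 ↦ 0  <
u = 0, v = 1/2 ↦ 0  <
u = 0, v = 1 ↦ 0  <
u = 1/2, v = 0 ↦ 0  <
u = 1/2, v = 1/2 ↦ 0  <
u = 1/2, v = 1 ↦ 1/2  <
u = 1, v = 0 ↦ 0  <
u = 1, v = 1/2 ↦ 1/2  <
u = 1, v = 1 ↦ 1  ≥
So 1 of the 9 assignments meets the threshold.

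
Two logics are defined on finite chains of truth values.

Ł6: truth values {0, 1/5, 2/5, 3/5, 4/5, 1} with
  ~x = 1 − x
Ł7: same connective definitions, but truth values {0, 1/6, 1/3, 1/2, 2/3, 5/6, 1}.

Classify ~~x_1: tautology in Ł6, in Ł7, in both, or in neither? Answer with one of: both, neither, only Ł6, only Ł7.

neither

In Ł6: at x_1 = 0 the value is 0 — not a tautology.
In Ł7: at x_1 = 0 the value is 0 — not a tautology.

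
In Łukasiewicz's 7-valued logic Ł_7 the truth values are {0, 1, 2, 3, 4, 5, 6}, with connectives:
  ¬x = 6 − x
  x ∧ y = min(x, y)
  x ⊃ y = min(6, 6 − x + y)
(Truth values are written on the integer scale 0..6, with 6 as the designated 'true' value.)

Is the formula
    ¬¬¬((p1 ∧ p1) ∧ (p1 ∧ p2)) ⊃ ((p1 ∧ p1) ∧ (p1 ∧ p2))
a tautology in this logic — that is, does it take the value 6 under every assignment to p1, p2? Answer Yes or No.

No

Counterexample: take p1 = 0, p2 = 0.
p1 ∧ p1 = 0 ∧ 0 = 0
p1 ∧ p2 = 0 ∧ 0 = 0
(p1 ∧ p1) ∧ (p1 ∧ p2) = 0 ∧ 0 = 0
¬((p1 ∧ p1) ∧ (p1 ∧ p2)) = ¬0 = 6
¬¬((p1 ∧ p1) ∧ (p1 ∧ p2)) = ¬6 = 0
¬¬¬((p1 ∧ p1) ∧ (p1 ∧ p2)) = ¬0 = 6
p1 ∧ p1 = 0 ∧ 0 = 0
p1 ∧ p2 = 0 ∧ 0 = 0
(p1 ∧ p1) ∧ (p1 ∧ p2) = 0 ∧ 0 = 0
¬¬¬((p1 ∧ p1) ∧ (p1 ∧ p2)) ⊃ ((p1 ∧ p1) ∧ (p1 ∧ p2)) = 6 ⊃ 0 = 0
This gives 0 ≠ 6.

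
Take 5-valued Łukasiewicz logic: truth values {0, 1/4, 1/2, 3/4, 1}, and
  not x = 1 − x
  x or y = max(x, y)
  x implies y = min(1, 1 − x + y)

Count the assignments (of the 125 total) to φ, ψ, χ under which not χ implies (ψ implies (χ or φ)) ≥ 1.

value 1: 110 assignments (counts)
value 3/4: 7 assignments
value 1/2: 5 assignments
value 1/4: 2 assignments
value 0: 1 assignment
So 110 of the 125 assignments meet the threshold.

110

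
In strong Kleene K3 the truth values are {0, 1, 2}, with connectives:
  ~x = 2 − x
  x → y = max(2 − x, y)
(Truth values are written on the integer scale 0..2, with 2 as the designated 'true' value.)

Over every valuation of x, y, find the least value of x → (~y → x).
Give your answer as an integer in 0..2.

Take x = 1, y = 0:
~y = ~0 = 2
~y → x = 2 → 1 = 1
x → (~y → x) = 1 → 1 = 1
No assignment yields a value below 1, so this is the minimum.

1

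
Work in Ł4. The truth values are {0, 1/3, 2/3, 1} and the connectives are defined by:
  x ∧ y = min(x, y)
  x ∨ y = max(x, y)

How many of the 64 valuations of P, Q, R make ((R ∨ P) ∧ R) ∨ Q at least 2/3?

48

value 1: 28 assignments (counts)
value 2/3: 20 assignments (counts)
value 1/3: 12 assignments
value 0: 4 assignments
So 48 of the 64 assignments meet the threshold.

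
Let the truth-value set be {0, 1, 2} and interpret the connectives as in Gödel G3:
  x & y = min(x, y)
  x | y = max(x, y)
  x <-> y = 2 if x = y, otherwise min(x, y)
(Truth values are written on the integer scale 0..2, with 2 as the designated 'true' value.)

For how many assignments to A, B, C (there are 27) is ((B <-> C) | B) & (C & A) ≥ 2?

value 2: 1 assignment (counts)
value 1: 7 assignments
value 0: 19 assignments
So 1 of the 27 assignments meets the threshold.

1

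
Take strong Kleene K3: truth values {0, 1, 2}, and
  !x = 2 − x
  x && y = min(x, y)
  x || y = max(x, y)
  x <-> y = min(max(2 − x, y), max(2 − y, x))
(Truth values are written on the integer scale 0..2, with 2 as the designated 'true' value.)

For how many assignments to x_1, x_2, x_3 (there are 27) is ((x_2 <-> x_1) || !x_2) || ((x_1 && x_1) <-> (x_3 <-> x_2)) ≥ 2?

value 2: 13 assignments (counts)
value 1: 13 assignments
value 0: 1 assignment
So 13 of the 27 assignments meet the threshold.

13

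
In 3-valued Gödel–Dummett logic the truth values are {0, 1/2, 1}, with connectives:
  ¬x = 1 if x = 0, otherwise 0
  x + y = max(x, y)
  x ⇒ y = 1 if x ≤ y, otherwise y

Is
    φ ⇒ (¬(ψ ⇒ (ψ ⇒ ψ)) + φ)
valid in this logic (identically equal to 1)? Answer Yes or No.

φ = 0, ψ = 0 ↦ 1
φ = 0, ψ = 1/2 ↦ 1
φ = 0, ψ = 1 ↦ 1
φ = 1/2, ψ = 0 ↦ 1
φ = 1/2, ψ = 1/2 ↦ 1
φ = 1/2, ψ = 1 ↦ 1
φ = 1, ψ = 0 ↦ 1
φ = 1, ψ = 1/2 ↦ 1
φ = 1, ψ = 1 ↦ 1
Every assignment gives a value ≥ 1.

Yes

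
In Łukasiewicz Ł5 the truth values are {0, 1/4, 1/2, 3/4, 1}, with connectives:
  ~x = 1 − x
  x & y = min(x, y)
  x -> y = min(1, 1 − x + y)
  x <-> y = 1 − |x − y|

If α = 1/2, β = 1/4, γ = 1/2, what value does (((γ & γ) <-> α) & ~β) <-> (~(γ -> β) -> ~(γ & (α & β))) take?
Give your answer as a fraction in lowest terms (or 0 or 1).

γ & γ = 1/2 & 1/2 = 1/2
(γ & γ) <-> α = 1/2 <-> 1/2 = 1
~β = ~1/4 = 3/4
((γ & γ) <-> α) & ~β = 1 & 3/4 = 3/4
γ -> β = 1/2 -> 1/4 = 3/4
~(γ -> β) = ~3/4 = 1/4
α & β = 1/2 & 1/4 = 1/4
γ & (α & β) = 1/2 & 1/4 = 1/4
~(γ & (α & β)) = ~1/4 = 3/4
~(γ -> β) -> ~(γ & (α & β)) = 1/4 -> 3/4 = 1
(((γ & γ) <-> α) & ~β) <-> (~(γ -> β) -> ~(γ & (α & β))) = 3/4 <-> 1 = 3/4

3/4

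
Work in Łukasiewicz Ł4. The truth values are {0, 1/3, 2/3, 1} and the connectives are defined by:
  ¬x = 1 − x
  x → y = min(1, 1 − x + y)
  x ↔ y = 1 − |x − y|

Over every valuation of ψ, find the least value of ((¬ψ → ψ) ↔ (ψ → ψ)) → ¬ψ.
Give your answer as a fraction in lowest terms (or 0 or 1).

Take ψ = 1:
¬ψ = ¬1 = 0
¬ψ → ψ = 0 → 1 = 1
ψ → ψ = 1 → 1 = 1
(¬ψ → ψ) ↔ (ψ → ψ) = 1 ↔ 1 = 1
¬ψ = ¬1 = 0
((¬ψ → ψ) ↔ (ψ → ψ)) → ¬ψ = 1 → 0 = 0
No assignment yields a value below 0, so this is the minimum.

0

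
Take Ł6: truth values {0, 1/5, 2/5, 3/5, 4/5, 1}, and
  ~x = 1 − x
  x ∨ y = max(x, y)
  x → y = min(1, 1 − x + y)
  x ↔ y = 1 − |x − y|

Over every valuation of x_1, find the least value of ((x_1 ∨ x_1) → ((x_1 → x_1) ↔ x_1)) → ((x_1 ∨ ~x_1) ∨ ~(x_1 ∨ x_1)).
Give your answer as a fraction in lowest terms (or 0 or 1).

3/5

Take x_1 = 2/5:
x_1 ∨ x_1 = 2/5 ∨ 2/5 = 2/5
x_1 → x_1 = 2/5 → 2/5 = 1
(x_1 → x_1) ↔ x_1 = 1 ↔ 2/5 = 2/5
(x_1 ∨ x_1) → ((x_1 → x_1) ↔ x_1) = 2/5 → 2/5 = 1
~x_1 = ~2/5 = 3/5
x_1 ∨ ~x_1 = 2/5 ∨ 3/5 = 3/5
x_1 ∨ x_1 = 2/5 ∨ 2/5 = 2/5
~(x_1 ∨ x_1) = ~2/5 = 3/5
(x_1 ∨ ~x_1) ∨ ~(x_1 ∨ x_1) = 3/5 ∨ 3/5 = 3/5
((x_1 ∨ x_1) → ((x_1 → x_1) ↔ x_1)) → ((x_1 ∨ ~x_1) ∨ ~(x_1 ∨ x_1)) = 1 → 3/5 = 3/5
No assignment yields a value below 3/5, so this is the minimum.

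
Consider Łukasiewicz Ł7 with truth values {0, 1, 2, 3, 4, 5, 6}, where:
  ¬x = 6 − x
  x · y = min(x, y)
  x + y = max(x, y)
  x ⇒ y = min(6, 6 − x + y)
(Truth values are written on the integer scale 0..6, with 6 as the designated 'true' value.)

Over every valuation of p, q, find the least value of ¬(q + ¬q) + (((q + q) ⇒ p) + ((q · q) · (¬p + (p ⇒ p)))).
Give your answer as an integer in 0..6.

3

Take p = 0, q = 3:
¬q = ¬3 = 3
q + ¬q = 3 + 3 = 3
¬(q + ¬q) = ¬3 = 3
q + q = 3 + 3 = 3
(q + q) ⇒ p = 3 ⇒ 0 = 3
q · q = 3 · 3 = 3
¬p = ¬0 = 6
p ⇒ p = 0 ⇒ 0 = 6
¬p + (p ⇒ p) = 6 + 6 = 6
(q · q) · (¬p + (p ⇒ p)) = 3 · 6 = 3
((q + q) ⇒ p) + ((q · q) · (¬p + (p ⇒ p))) = 3 + 3 = 3
¬(q + ¬q) + (((q + q) ⇒ p) + ((q · q) · (¬p + (p ⇒ p)))) = 3 + 3 = 3
No assignment yields a value below 3, so this is the minimum.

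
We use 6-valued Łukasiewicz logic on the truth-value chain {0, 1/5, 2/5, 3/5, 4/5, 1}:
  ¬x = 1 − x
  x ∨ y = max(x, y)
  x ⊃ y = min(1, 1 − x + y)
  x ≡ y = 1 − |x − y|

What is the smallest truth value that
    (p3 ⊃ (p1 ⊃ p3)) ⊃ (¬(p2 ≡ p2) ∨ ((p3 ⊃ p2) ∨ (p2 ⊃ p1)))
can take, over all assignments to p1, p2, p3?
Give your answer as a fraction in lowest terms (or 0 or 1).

Take p1 = 0, p2 = 2/5, p3 = 4/5:
p1 ⊃ p3 = 0 ⊃ 4/5 = 1
p3 ⊃ (p1 ⊃ p3) = 4/5 ⊃ 1 = 1
p2 ≡ p2 = 2/5 ≡ 2/5 = 1
¬(p2 ≡ p2) = ¬1 = 0
p3 ⊃ p2 = 4/5 ⊃ 2/5 = 3/5
p2 ⊃ p1 = 2/5 ⊃ 0 = 3/5
(p3 ⊃ p2) ∨ (p2 ⊃ p1) = 3/5 ∨ 3/5 = 3/5
¬(p2 ≡ p2) ∨ ((p3 ⊃ p2) ∨ (p2 ⊃ p1)) = 0 ∨ 3/5 = 3/5
(p3 ⊃ (p1 ⊃ p3)) ⊃ (¬(p2 ≡ p2) ∨ ((p3 ⊃ p2) ∨ (p2 ⊃ p1))) = 1 ⊃ 3/5 = 3/5
No assignment yields a value below 3/5, so this is the minimum.

3/5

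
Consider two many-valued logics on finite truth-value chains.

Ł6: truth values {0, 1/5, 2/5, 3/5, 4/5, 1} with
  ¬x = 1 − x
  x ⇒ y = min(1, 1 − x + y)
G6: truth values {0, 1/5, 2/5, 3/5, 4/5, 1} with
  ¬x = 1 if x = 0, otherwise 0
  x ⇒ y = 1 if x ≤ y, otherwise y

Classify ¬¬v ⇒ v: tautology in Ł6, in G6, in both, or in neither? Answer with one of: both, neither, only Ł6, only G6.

only Ł6

In Ł6: every assignment gives 1 — tautology.
In G6: at v = 1/5 the value is 1/5 — not a tautology.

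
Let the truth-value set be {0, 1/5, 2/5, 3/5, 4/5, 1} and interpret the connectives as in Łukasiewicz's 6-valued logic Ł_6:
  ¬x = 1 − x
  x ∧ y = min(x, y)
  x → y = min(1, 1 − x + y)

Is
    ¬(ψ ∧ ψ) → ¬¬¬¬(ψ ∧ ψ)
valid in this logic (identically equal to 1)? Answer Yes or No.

No

Counterexample: take ψ = 0.
ψ ∧ ψ = 0 ∧ 0 = 0
¬(ψ ∧ ψ) = ¬0 = 1
ψ ∧ ψ = 0 ∧ 0 = 0
¬(ψ ∧ ψ) = ¬0 = 1
¬¬(ψ ∧ ψ) = ¬1 = 0
¬¬¬(ψ ∧ ψ) = ¬0 = 1
¬¬¬¬(ψ ∧ ψ) = ¬1 = 0
¬(ψ ∧ ψ) → ¬¬¬¬(ψ ∧ ψ) = 1 → 0 = 0
This gives 0 ≠ 1.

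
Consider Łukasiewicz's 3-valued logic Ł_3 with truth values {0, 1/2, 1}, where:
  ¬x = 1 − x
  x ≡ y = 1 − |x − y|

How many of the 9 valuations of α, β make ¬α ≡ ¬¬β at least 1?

α = 0, β = 0 ↦ 0  <
α = 0, β = 1/2 ↦ 1/2  <
α = 0, β = 1 ↦ 1  ≥
α = 1/2, β = 0 ↦ 1/2  <
α = 1/2, β = 1/2 ↦ 1  ≥
α = 1/2, β = 1 ↦ 1/2  <
α = 1, β = 0 ↦ 1  ≥
α = 1, β = 1/2 ↦ 1/2  <
α = 1, β = 1 ↦ 0  <
So 3 of the 9 assignments meet the threshold.

3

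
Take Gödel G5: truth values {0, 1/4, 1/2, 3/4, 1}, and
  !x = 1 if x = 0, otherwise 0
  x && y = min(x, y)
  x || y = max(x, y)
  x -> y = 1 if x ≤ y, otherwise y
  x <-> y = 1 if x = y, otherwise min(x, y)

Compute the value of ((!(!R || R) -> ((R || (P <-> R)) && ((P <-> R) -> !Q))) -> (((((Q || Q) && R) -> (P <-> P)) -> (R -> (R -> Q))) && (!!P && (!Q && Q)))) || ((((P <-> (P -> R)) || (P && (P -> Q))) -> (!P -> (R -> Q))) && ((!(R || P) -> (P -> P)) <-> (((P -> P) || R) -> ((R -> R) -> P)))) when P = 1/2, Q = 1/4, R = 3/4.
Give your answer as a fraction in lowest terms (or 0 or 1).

!R = !3/4 = 0
!R || R = 0 || 3/4 = 3/4
!(!R || R) = !3/4 = 0
P <-> R = 1/2 <-> 3/4 = 1/2
R || (P <-> R) = 3/4 || 1/2 = 3/4
P <-> R = 1/2 <-> 3/4 = 1/2
!Q = !1/4 = 0
(P <-> R) -> !Q = 1/2 -> 0 = 0
(R || (P <-> R)) && ((P <-> R) -> !Q) = 3/4 && 0 = 0
!(!R || R) -> ((R || (P <-> R)) && ((P <-> R) -> !Q)) = 0 -> 0 = 1
Q || Q = 1/4 || 1/4 = 1/4
(Q || Q) && R = 1/4 && 3/4 = 1/4
P <-> P = 1/2 <-> 1/2 = 1
((Q || Q) && R) -> (P <-> P) = 1/4 -> 1 = 1
R -> Q = 3/4 -> 1/4 = 1/4
R -> (R -> Q) = 3/4 -> 1/4 = 1/4
(((Q || Q) && R) -> (P <-> P)) -> (R -> (R -> Q)) = 1 -> 1/4 = 1/4
!P = !1/2 = 0
!!P = !0 = 1
!Q = !1/4 = 0
!Q && Q = 0 && 1/4 = 0
!!P && (!Q && Q) = 1 && 0 = 0
((((Q || Q) && R) -> (P <-> P)) -> (R -> (R -> Q))) && (!!P && (!Q && Q)) = 1/4 && 0 = 0
(!(!R || R) -> ((R || (P <-> R)) && ((P <-> R) -> !Q))) -> (((((Q || Q) && R) -> (P <-> P)) -> (R -> (R -> Q))) && (!!P && (!Q && Q))) = 1 -> 0 = 0
P -> R = 1/2 -> 3/4 = 1
P <-> (P -> R) = 1/2 <-> 1 = 1/2
P -> Q = 1/2 -> 1/4 = 1/4
P && (P -> Q) = 1/2 && 1/4 = 1/4
(P <-> (P -> R)) || (P && (P -> Q)) = 1/2 || 1/4 = 1/2
!P = !1/2 = 0
R -> Q = 3/4 -> 1/4 = 1/4
!P -> (R -> Q) = 0 -> 1/4 = 1
((P <-> (P -> R)) || (P && (P -> Q))) -> (!P -> (R -> Q)) = 1/2 -> 1 = 1
R || P = 3/4 || 1/2 = 3/4
!(R || P) = !3/4 = 0
P -> P = 1/2 -> 1/2 = 1
!(R || P) -> (P -> P) = 0 -> 1 = 1
P -> P = 1/2 -> 1/2 = 1
(P -> P) || R = 1 || 3/4 = 1
R -> R = 3/4 -> 3/4 = 1
(R -> R) -> P = 1 -> 1/2 = 1/2
((P -> P) || R) -> ((R -> R) -> P) = 1 -> 1/2 = 1/2
(!(R || P) -> (P -> P)) <-> (((P -> P) || R) -> ((R -> R) -> P)) = 1 <-> 1/2 = 1/2
(((P <-> (P -> R)) || (P && (P -> Q))) -> (!P -> (R -> Q))) && ((!(R || P) -> (P -> P)) <-> (((P -> P) || R) -> ((R -> R) -> P))) = 1 && 1/2 = 1/2
((!(!R || R) -> ((R || (P <-> R)) && ((P <-> R) -> !Q))) -> (((((Q || Q) && R) -> (P <-> P)) -> (R -> (R -> Q))) && (!!P && (!Q && Q)))) || ((((P <-> (P -> R)) || (P && (P -> Q))) -> (!P -> (R -> Q))) && ((!(R || P) -> (P -> P)) <-> (((P -> P) || R) -> ((R -> R) -> P)))) = 0 || 1/2 = 1/2

1/2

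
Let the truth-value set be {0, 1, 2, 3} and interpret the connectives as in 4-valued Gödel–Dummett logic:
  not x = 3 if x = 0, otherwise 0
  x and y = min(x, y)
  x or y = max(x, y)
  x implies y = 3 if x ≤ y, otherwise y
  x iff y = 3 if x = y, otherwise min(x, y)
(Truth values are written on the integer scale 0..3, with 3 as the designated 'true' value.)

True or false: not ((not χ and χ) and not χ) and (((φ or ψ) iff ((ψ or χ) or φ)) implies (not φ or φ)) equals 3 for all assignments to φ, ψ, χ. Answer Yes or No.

Counterexample: take φ = 1, ψ = 0, χ = 0.
not χ = not 0 = 3
not χ and χ = 3 and 0 = 0
not χ = not 0 = 3
(not χ and χ) and not χ = 0 and 3 = 0
not ((not χ and χ) and not χ) = not 0 = 3
φ or ψ = 1 or 0 = 1
ψ or χ = 0 or 0 = 0
(ψ or χ) or φ = 0 or 1 = 1
(φ or ψ) iff ((ψ or χ) or φ) = 1 iff 1 = 3
not φ = not 1 = 0
not φ or φ = 0 or 1 = 1
((φ or ψ) iff ((ψ or χ) or φ)) implies (not φ or φ) = 3 implies 1 = 1
not ((not χ and χ) and not χ) and (((φ or ψ) iff ((ψ or χ) or φ)) implies (not φ or φ)) = 3 and 1 = 1
This gives 1 ≠ 3.

No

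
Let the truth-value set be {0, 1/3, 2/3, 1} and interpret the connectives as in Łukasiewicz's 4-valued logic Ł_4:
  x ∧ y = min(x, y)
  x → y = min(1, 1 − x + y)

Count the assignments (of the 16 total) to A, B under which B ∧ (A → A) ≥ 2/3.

8

A = 0, B = 0 ↦ 0  <
A = 0, B = 1/3 ↦ 1/3  <
A = 0, B = 2/3 ↦ 2/3  ≥
A = 0, B = 1 ↦ 1  ≥
A = 1/3, B = 0 ↦ 0  <
A = 1/3, B = 1/3 ↦ 1/3  <
A = 1/3, B = 2/3 ↦ 2/3  ≥
A = 1/3, B = 1 ↦ 1  ≥
A = 2/3, B = 0 ↦ 0  <
A = 2/3, B = 1/3 ↦ 1/3  <
A = 2/3, B = 2/3 ↦ 2/3  ≥
A = 2/3, B = 1 ↦ 1  ≥
A = 1, B = 0 ↦ 0  <
A = 1, B = 1/3 ↦ 1/3  <
A = 1, B = 2/3 ↦ 2/3  ≥
A = 1, B = 1 ↦ 1  ≥
So 8 of the 16 assignments meet the threshold.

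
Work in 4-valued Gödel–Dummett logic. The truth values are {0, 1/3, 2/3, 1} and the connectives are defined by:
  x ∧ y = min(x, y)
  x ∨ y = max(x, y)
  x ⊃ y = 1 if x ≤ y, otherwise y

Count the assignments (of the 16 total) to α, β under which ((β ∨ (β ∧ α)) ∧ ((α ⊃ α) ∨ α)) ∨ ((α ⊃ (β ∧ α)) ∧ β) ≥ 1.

4

α = 0, β = 0 ↦ 0  <
α = 0, β = 1/3 ↦ 1/3  <
α = 0, β = 2/3 ↦ 2/3  <
α = 0, β = 1 ↦ 1  ≥
α = 1/3, β = 0 ↦ 0  <
α = 1/3, β = 1/3 ↦ 1/3  <
α = 1/3, β = 2/3 ↦ 2/3  <
α = 1/3, β = 1 ↦ 1  ≥
α = 2/3, β = 0 ↦ 0  <
α = 2/3, β = 1/3 ↦ 1/3  <
α = 2/3, β = 2/3 ↦ 2/3  <
α = 2/3, β = 1 ↦ 1  ≥
α = 1, β = 0 ↦ 0  <
α = 1, β = 1/3 ↦ 1/3  <
α = 1, β = 2/3 ↦ 2/3  <
α = 1, β = 1 ↦ 1  ≥
So 4 of the 16 assignments meet the threshold.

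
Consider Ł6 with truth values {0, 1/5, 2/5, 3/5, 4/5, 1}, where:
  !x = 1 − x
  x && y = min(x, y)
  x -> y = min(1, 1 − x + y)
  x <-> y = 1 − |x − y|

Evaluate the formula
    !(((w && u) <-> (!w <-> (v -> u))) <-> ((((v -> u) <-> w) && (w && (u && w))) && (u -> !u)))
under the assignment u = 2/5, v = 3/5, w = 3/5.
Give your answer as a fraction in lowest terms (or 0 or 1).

w && u = 3/5 && 2/5 = 2/5
!w = !3/5 = 2/5
v -> u = 3/5 -> 2/5 = 4/5
!w <-> (v -> u) = 2/5 <-> 4/5 = 3/5
(w && u) <-> (!w <-> (v -> u)) = 2/5 <-> 3/5 = 4/5
v -> u = 3/5 -> 2/5 = 4/5
(v -> u) <-> w = 4/5 <-> 3/5 = 4/5
u && w = 2/5 && 3/5 = 2/5
w && (u && w) = 3/5 && 2/5 = 2/5
((v -> u) <-> w) && (w && (u && w)) = 4/5 && 2/5 = 2/5
!u = !2/5 = 3/5
u -> !u = 2/5 -> 3/5 = 1
(((v -> u) <-> w) && (w && (u && w))) && (u -> !u) = 2/5 && 1 = 2/5
((w && u) <-> (!w <-> (v -> u))) <-> ((((v -> u) <-> w) && (w && (u && w))) && (u -> !u)) = 4/5 <-> 2/5 = 3/5
!(((w && u) <-> (!w <-> (v -> u))) <-> ((((v -> u) <-> w) && (w && (u && w))) && (u -> !u))) = !3/5 = 2/5

2/5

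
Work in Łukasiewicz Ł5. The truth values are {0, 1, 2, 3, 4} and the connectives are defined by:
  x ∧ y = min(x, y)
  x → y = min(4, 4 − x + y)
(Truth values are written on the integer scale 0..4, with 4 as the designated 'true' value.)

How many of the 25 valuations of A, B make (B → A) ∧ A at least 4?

5

value 4: 5 assignments (counts)
value 3: 5 assignments
value 2: 5 assignments
value 1: 5 assignments
value 0: 5 assignments
So 5 of the 25 assignments meet the threshold.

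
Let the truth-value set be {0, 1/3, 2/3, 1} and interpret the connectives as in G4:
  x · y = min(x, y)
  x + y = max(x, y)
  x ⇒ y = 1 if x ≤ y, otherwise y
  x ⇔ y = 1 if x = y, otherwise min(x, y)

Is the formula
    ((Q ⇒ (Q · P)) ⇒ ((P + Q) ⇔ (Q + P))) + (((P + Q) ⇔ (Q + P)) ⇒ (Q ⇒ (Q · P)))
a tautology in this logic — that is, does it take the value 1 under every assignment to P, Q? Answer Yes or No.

P = 0, Q = 0 ↦ 1
P = 0, Q = 1/3 ↦ 1
P = 0, Q = 2/3 ↦ 1
P = 0, Q = 1 ↦ 1
P = 1/3, Q = 0 ↦ 1
P = 1/3, Q = 1/3 ↦ 1
P = 1/3, Q = 2/3 ↦ 1
P = 1/3, Q = 1 ↦ 1
P = 2/3, Q = 0 ↦ 1
P = 2/3, Q = 1/3 ↦ 1
P = 2/3, Q = 2/3 ↦ 1
P = 2/3, Q = 1 ↦ 1
P = 1, Q = 0 ↦ 1
P = 1, Q = 1/3 ↦ 1
P = 1, Q = 2/3 ↦ 1
P = 1, Q = 1 ↦ 1
Every assignment gives a value ≥ 1.

Yes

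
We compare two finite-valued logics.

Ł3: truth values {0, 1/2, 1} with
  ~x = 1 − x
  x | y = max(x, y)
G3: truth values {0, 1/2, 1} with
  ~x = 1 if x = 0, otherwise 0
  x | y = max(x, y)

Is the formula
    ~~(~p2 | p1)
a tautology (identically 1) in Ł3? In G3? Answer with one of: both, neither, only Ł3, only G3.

In Ł3: at p1 = 0, p2 = 1/2 the value is 1/2 — not a tautology.
In G3: at p1 = 0, p2 = 1/2 the value is 0 — not a tautology.

neither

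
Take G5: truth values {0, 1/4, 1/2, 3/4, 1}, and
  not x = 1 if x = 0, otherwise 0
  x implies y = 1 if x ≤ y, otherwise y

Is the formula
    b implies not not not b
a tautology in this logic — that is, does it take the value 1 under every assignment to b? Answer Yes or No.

No

Counterexample: take b = 1/4.
not b = not 1/4 = 0
not not b = not 0 = 1
not not not b = not 1 = 0
b implies not not not b = 1/4 implies 0 = 0
This gives 0 ≠ 1.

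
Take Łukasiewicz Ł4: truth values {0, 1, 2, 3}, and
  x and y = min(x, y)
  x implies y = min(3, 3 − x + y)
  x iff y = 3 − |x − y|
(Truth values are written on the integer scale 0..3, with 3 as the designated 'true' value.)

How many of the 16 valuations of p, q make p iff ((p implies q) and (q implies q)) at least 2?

p = 0, q = 0 ↦ 0  <
p = 0, q = 1 ↦ 0  <
p = 0, q = 2 ↦ 0  <
p = 0, q = 3 ↦ 0  <
p = 1, q = 0 ↦ 2  ≥
p = 1, q = 1 ↦ 1  <
p = 1, q = 2 ↦ 1  <
p = 1, q = 3 ↦ 1  <
p = 2, q = 0 ↦ 2  ≥
p = 2, q = 1 ↦ 3  ≥
p = 2, q = 2 ↦ 2  ≥
p = 2, q = 3 ↦ 2  ≥
p = 3, q = 0 ↦ 0  <
p = 3, q = 1 ↦ 1  <
p = 3, q = 2 ↦ 2  ≥
p = 3, q = 3 ↦ 3  ≥
So 7 of the 16 assignments meet the threshold.

7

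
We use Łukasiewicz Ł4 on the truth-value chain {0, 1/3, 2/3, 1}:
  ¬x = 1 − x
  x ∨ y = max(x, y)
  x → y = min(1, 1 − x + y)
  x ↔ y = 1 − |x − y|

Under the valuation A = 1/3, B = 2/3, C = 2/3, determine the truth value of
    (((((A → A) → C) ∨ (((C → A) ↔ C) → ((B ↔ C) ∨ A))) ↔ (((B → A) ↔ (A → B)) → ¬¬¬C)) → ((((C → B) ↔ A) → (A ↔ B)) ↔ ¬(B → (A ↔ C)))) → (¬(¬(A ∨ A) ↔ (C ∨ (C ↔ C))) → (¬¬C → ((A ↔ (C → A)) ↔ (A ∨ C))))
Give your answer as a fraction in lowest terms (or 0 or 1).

A → A = 1/3 → 1/3 = 1
(A → A) → C = 1 → 2/3 = 2/3
C → A = 2/3 → 1/3 = 2/3
(C → A) ↔ C = 2/3 ↔ 2/3 = 1
B ↔ C = 2/3 ↔ 2/3 = 1
(B ↔ C) ∨ A = 1 ∨ 1/3 = 1
((C → A) ↔ C) → ((B ↔ C) ∨ A) = 1 → 1 = 1
((A → A) → C) ∨ (((C → A) ↔ C) → ((B ↔ C) ∨ A)) = 2/3 ∨ 1 = 1
B → A = 2/3 → 1/3 = 2/3
A → B = 1/3 → 2/3 = 1
(B → A) ↔ (A → B) = 2/3 ↔ 1 = 2/3
¬C = ¬2/3 = 1/3
¬¬C = ¬1/3 = 2/3
¬¬¬C = ¬2/3 = 1/3
((B → A) ↔ (A → B)) → ¬¬¬C = 2/3 → 1/3 = 2/3
(((A → A) → C) ∨ (((C → A) ↔ C) → ((B ↔ C) ∨ A))) ↔ (((B → A) ↔ (A → B)) → ¬¬¬C) = 1 ↔ 2/3 = 2/3
C → B = 2/3 → 2/3 = 1
(C → B) ↔ A = 1 ↔ 1/3 = 1/3
A ↔ B = 1/3 ↔ 2/3 = 2/3
((C → B) ↔ A) → (A ↔ B) = 1/3 → 2/3 = 1
A ↔ C = 1/3 ↔ 2/3 = 2/3
B → (A ↔ C) = 2/3 → 2/3 = 1
¬(B → (A ↔ C)) = ¬1 = 0
(((C → B) ↔ A) → (A ↔ B)) ↔ ¬(B → (A ↔ C)) = 1 ↔ 0 = 0
((((A → A) → C) ∨ (((C → A) ↔ C) → ((B ↔ C) ∨ A))) ↔ (((B → A) ↔ (A → B)) → ¬¬¬C)) → ((((C → B) ↔ A) → (A ↔ B)) ↔ ¬(B → (A ↔ C))) = 2/3 → 0 = 1/3
A ∨ A = 1/3 ∨ 1/3 = 1/3
¬(A ∨ A) = ¬1/3 = 2/3
C ↔ C = 2/3 ↔ 2/3 = 1
C ∨ (C ↔ C) = 2/3 ∨ 1 = 1
¬(A ∨ A) ↔ (C ∨ (C ↔ C)) = 2/3 ↔ 1 = 2/3
¬(¬(A ∨ A) ↔ (C ∨ (C ↔ C))) = ¬2/3 = 1/3
¬C = ¬2/3 = 1/3
¬¬C = ¬1/3 = 2/3
C → A = 2/3 → 1/3 = 2/3
A ↔ (C → A) = 1/3 ↔ 2/3 = 2/3
A ∨ C = 1/3 ∨ 2/3 = 2/3
(A ↔ (C → A)) ↔ (A ∨ C) = 2/3 ↔ 2/3 = 1
¬¬C → ((A ↔ (C → A)) ↔ (A ∨ C)) = 2/3 → 1 = 1
¬(¬(A ∨ A) ↔ (C ∨ (C ↔ C))) → (¬¬C → ((A ↔ (C → A)) ↔ (A ∨ C))) = 1/3 → 1 = 1
(((((A → A) → C) ∨ (((C → A) ↔ C) → ((B ↔ C) ∨ A))) ↔ (((B → A) ↔ (A → B)) → ¬¬¬C)) → ((((C → B) ↔ A) → (A ↔ B)) ↔ ¬(B → (A ↔ C)))) → (¬(¬(A ∨ A) ↔ (C ∨ (C ↔ C))) → (¬¬C → ((A ↔ (C → A)) ↔ (A ∨ C)))) = 1/3 → 1 = 1

1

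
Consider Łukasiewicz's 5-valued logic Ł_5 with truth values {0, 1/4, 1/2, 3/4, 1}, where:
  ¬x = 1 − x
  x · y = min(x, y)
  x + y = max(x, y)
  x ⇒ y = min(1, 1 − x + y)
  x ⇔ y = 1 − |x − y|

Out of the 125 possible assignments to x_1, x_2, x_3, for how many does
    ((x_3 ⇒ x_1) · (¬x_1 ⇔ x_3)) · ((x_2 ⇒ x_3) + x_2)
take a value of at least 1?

value 1: 9 assignments (counts)
value 3/4: 34 assignments
value 1/2: 37 assignments
value 1/4: 30 assignments
value 0: 15 assignments
So 9 of the 125 assignments meet the threshold.

9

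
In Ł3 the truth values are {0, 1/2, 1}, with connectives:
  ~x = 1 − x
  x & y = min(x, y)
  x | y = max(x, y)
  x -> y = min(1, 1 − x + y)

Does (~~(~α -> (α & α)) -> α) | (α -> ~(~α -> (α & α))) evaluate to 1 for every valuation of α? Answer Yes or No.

Counterexample: take α = 1/2.
~α = ~1/2 = 1/2
α & α = 1/2 & 1/2 = 1/2
~α -> (α & α) = 1/2 -> 1/2 = 1
~(~α -> (α & α)) = ~1 = 0
~~(~α -> (α & α)) = ~0 = 1
~~(~α -> (α & α)) -> α = 1 -> 1/2 = 1/2
~α = ~1/2 = 1/2
α & α = 1/2 & 1/2 = 1/2
~α -> (α & α) = 1/2 -> 1/2 = 1
~(~α -> (α & α)) = ~1 = 0
α -> ~(~α -> (α & α)) = 1/2 -> 0 = 1/2
(~~(~α -> (α & α)) -> α) | (α -> ~(~α -> (α & α))) = 1/2 | 1/2 = 1/2
This gives 1/2 ≠ 1.

No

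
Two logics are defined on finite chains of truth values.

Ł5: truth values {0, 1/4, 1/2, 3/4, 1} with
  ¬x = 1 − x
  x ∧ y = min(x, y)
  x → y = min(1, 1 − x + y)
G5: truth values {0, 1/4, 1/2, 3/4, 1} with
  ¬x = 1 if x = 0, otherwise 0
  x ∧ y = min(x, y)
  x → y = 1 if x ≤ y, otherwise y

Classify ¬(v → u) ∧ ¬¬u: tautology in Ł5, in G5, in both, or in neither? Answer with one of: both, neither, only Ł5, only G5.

neither

In Ł5: at u = 0, v = 0 the value is 0 — not a tautology.
In G5: at u = 0, v = 0 the value is 0 — not a tautology.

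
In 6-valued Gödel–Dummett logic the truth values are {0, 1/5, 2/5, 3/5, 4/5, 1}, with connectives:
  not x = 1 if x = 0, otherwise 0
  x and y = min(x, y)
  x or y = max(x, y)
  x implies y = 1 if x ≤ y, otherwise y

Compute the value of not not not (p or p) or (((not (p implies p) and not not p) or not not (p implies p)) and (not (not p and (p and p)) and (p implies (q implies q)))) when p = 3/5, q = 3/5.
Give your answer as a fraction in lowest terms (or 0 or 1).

1

p or p = 3/5 or 3/5 = 3/5
not (p or p) = not 3/5 = 0
not not (p or p) = not 0 = 1
not not not (p or p) = not 1 = 0
p implies p = 3/5 implies 3/5 = 1
not (p implies p) = not 1 = 0
not p = not 3/5 = 0
not not p = not 0 = 1
not (p implies p) and not not p = 0 and 1 = 0
p implies p = 3/5 implies 3/5 = 1
not (p implies p) = not 1 = 0
not not (p implies p) = not 0 = 1
(not (p implies p) and not not p) or not not (p implies p) = 0 or 1 = 1
not p = not 3/5 = 0
p and p = 3/5 and 3/5 = 3/5
not p and (p and p) = 0 and 3/5 = 0
not (not p and (p and p)) = not 0 = 1
q implies q = 3/5 implies 3/5 = 1
p implies (q implies q) = 3/5 implies 1 = 1
not (not p and (p and p)) and (p implies (q implies q)) = 1 and 1 = 1
((not (p implies p) and not not p) or not not (p implies p)) and (not (not p and (p and p)) and (p implies (q implies q))) = 1 and 1 = 1
not not not (p or p) or (((not (p implies p) and not not p) or not not (p implies p)) and (not (not p and (p and p)) and (p implies (q implies q)))) = 0 or 1 = 1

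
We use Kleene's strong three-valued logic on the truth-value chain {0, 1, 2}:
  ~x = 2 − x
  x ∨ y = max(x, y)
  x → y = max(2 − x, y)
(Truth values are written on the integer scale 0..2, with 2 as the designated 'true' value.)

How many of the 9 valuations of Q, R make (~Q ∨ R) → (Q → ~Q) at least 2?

4

Q = 0, R = 0 ↦ 2  ≥
Q = 0, R = 1 ↦ 2  ≥
Q = 0, R = 2 ↦ 2  ≥
Q = 1, R = 0 ↦ 1  <
Q = 1, R = 1 ↦ 1  <
Q = 1, R = 2 ↦ 1  <
Q = 2, R = 0 ↦ 2  ≥
Q = 2, R = 1 ↦ 1  <
Q = 2, R = 2 ↦ 0  <
So 4 of the 9 assignments meet the threshold.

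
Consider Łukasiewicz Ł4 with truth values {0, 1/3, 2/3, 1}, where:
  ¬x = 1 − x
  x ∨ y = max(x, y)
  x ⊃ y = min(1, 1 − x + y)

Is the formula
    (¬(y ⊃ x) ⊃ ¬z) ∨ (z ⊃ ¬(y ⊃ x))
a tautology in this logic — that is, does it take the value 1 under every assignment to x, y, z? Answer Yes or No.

Counterexample: take x = 0, y = 1/3, z = 1.
y ⊃ x = 1/3 ⊃ 0 = 2/3
¬(y ⊃ x) = ¬2/3 = 1/3
¬z = ¬1 = 0
¬(y ⊃ x) ⊃ ¬z = 1/3 ⊃ 0 = 2/3
y ⊃ x = 1/3 ⊃ 0 = 2/3
¬(y ⊃ x) = ¬2/3 = 1/3
z ⊃ ¬(y ⊃ x) = 1 ⊃ 1/3 = 1/3
(¬(y ⊃ x) ⊃ ¬z) ∨ (z ⊃ ¬(y ⊃ x)) = 2/3 ∨ 1/3 = 2/3
This gives 2/3 ≠ 1.

No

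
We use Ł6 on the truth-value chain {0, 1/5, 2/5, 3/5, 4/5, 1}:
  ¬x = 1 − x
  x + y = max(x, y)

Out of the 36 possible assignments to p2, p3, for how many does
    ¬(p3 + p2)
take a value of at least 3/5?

value 1: 1 assignment (counts)
value 4/5: 3 assignments (counts)
value 3/5: 5 assignments (counts)
value 2/5: 7 assignments
value 1/5: 9 assignments
value 0: 11 assignments
So 9 of the 36 assignments meet the threshold.

9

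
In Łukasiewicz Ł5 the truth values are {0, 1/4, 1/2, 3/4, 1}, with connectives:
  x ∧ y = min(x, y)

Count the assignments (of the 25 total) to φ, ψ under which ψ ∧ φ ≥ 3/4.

value 1: 1 assignment (counts)
value 3/4: 3 assignments (counts)
value 1/2: 5 assignments
value 1/4: 7 assignments
value 0: 9 assignments
So 4 of the 25 assignments meet the threshold.

4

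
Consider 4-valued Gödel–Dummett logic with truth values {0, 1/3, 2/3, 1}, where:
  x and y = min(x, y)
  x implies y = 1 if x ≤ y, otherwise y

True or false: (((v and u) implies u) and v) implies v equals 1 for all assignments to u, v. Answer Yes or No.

u = 0, v = 0 ↦ 1
u = 0, v = 1/3 ↦ 1
u = 0, v = 2/3 ↦ 1
u = 0, v = 1 ↦ 1
u = 1/3, v = 0 ↦ 1
u = 1/3, v = 1/3 ↦ 1
u = 1/3, v = 2/3 ↦ 1
u = 1/3, v = 1 ↦ 1
u = 2/3, v = 0 ↦ 1
u = 2/3, v = 1/3 ↦ 1
u = 2/3, v = 2/3 ↦ 1
u = 2/3, v = 1 ↦ 1
u = 1, v = 0 ↦ 1
u = 1, v = 1/3 ↦ 1
u = 1, v = 2/3 ↦ 1
u = 1, v = 1 ↦ 1
Every assignment gives a value ≥ 1.

Yes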